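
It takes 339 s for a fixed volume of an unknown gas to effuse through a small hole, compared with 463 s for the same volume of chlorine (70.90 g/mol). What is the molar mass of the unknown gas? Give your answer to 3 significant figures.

Using Graham's law: t_X/t_Cl₂ = √(M_X/M_Cl₂).
339/463 = 0.7322 = √(M_X/70.90)
M_X = 70.90 × 0.7322² = 70.90 × 0.5361 = 38.0 g/mol

38.0 g/mol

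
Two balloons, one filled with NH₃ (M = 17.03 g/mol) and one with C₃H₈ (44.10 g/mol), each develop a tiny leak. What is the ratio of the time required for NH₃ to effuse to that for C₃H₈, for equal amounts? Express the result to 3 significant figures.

0.621

Since effusion rate ∝ 1/√M, t_NH₃/t_C₃H₈ = √(M_NH₃/M_C₃H₈) = √(17.03/44.10) = √0.3862 = 0.621.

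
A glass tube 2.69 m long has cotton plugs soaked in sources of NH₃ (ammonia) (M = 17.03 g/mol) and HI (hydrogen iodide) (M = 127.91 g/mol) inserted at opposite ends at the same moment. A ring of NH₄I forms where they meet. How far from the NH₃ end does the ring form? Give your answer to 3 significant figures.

In equal time, each gas travels a distance ∝ its rate ∝ 1/√M, so d_NH₃/d_HI = √(M_HI/M_NH₃) = √(127.91/17.03) = 2.741.
With d_NH₃ + d_HI = 2.69 m, d_HI = 2.69/(1 + 2.741) = 0.7191 m.
d_NH₃ = 2.69 − 0.7191 = 1.97 m.

1.97 m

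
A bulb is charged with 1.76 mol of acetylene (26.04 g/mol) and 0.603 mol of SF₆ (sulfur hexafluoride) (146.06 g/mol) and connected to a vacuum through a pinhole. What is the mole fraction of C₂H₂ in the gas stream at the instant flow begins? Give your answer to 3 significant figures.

0.874

Rate_i ∝ x_i/√M_i (Graham's law weighted by mole fraction), so the effusate composition follows n_i/√M_i.
x_C₂H₂(eff) = (n_C₂H₂/√M_C₂H₂) / (n_C₂H₂/√M_C₂H₂ + n_SF₆/√M_SF₆)
= (1.76/√26.04) / (1.76/√26.04 + 0.603/√146.06) = 0.3449/(0.3449 + 0.04989) = 0.874.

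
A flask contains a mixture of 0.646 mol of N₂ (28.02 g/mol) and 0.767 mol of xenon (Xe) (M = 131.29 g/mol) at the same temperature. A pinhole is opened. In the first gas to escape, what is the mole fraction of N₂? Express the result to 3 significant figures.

Each component's effusion rate ∝ (its partial pressure)·(1/√M) ∝ n_i/√M_i.
So x_N₂ in the escaping gas = (n_N₂/√M_N₂) / Σ(n_i/√M_i)
= (0.646/√28.02) / (0.646/√28.02 + 0.767/√131.29) = 0.1220/(0.1220 + 0.06694) = 0.646.

0.646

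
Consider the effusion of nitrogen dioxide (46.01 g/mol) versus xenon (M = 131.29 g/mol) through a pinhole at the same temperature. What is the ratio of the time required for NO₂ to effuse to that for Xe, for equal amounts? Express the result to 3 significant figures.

0.592

From Graham's law, t_NO₂/t_Xe = √(M_NO₂/M_Xe) = √(46.01/131.29) = √0.3504 = 0.592.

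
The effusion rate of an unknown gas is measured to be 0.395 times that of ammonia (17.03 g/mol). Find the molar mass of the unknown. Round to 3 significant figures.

109 g/mol

By Graham's law, rate_X/rate_NH₃ = √(M_NH₃/M_X).
0.395 = √(17.03/M_X)
M_X = 17.03 / 0.395² = 17.03 / 0.1560 = 109 g/mol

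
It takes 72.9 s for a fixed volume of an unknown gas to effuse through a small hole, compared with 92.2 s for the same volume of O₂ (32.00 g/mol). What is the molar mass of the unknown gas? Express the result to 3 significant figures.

Graham's law gives t_X/t_O₂ = √(M_X/M_O₂).
72.9/92.2 = 0.7907 = √(M_X/32.00)
M_X = 32.00 × 0.7907² = 32.00 × 0.6252 = 20.0 g/mol

20.0 g/mol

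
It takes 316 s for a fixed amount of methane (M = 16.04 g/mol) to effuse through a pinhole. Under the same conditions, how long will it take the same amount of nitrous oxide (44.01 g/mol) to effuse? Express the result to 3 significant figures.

By Graham's law, t_N₂O/t_CH₄ = √(M_N₂O/M_CH₄) = √(44.01/16.04) = √2.744 = 1.656.
So the time for N₂O is 316 × 1.656 = 523 s.

523 s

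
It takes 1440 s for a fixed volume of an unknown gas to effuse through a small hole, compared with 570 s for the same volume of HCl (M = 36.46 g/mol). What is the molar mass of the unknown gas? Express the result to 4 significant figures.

From Graham's law, t_X/t_HCl = √(M_X/M_HCl).
1440/570 = 2.526 = √(M_X/36.46)
M_X = 36.46 × 2.526² = 36.46 × 6.382 = 232.7 g/mol

232.7 g/mol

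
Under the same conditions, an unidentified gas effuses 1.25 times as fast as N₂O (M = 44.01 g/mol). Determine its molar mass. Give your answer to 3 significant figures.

28.2 g/mol

By Graham's law, rate_X/rate_N₂O = √(M_N₂O/M_X).
1.25 = √(44.01/M_X)
M_X = 44.01 / 1.25² = 44.01 / 1.562 = 28.2 g/mol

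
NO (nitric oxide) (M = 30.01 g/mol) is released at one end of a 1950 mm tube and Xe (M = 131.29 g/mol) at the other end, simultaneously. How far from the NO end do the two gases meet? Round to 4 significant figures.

1319 mm

In equal time, each gas travels a distance ∝ its rate ∝ 1/√M, so d_NO/d_Xe = √(M_Xe/M_NO) = √(131.29/30.01) = 2.092.
With d_NO + d_Xe = 1950 mm, d_Xe = 1950/(1 + 2.092) = 630.7 mm.
d_NO = 1950 − 630.7 = 1319 mm.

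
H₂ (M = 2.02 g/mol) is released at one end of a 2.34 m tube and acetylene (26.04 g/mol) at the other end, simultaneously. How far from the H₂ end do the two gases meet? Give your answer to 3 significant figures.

The fronts meet when d_H₂ + d_C₂H₂ = L with d_H₂/d_C₂H₂ = √(M_C₂H₂/M_H₂) (Graham's law). Here √(M_C₂H₂/M_H₂) = √(26.04/2.02) = 3.590.
With d_H₂ + d_C₂H₂ = 2.34 m, d_C₂H₂ = 2.34/(1 + 3.590) = 0.5098 m.
d_H₂ = 2.34 − 0.5098 = 1.83 m.

1.83 m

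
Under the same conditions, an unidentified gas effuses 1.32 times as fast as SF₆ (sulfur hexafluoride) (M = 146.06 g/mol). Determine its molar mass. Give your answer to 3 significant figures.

Using Graham's law: rate_X/rate_SF₆ = √(M_SF₆/M_X).
1.32 = √(146.06/M_X)
M_X = 146.06 / 1.32² = 146.06 / 1.742 = 83.8 g/mol

83.8 g/mol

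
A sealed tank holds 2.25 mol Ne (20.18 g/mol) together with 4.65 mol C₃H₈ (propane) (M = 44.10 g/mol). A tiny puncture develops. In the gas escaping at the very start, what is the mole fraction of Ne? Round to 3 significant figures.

0.417

The effusion rate of species i is ∝ p_i/√M_i ∝ n_i/√M_i.
So x_Ne in the escaping gas = (n_Ne/√M_Ne) / Σ(n_i/√M_i)
= (2.25/√20.18) / (2.25/√20.18 + 4.65/√44.10) = 0.5009/(0.5009 + 0.7002) = 0.417.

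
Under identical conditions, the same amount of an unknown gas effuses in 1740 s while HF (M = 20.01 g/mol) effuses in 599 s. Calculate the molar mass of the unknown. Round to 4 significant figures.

Using Graham's law: t_X/t_HF = √(M_X/M_HF).
1740/599 = 2.905 = √(M_X/20.01)
M_X = 20.01 × 2.905² = 20.01 × 8.438 = 168.8 g/mol

168.8 g/mol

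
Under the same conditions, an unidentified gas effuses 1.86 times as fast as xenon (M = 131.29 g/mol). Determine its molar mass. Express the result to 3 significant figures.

Using Graham's law: rate_X/rate_Xe = √(M_Xe/M_X).
1.86 = √(131.29/M_X)
M_X = 131.29 / 1.86² = 131.29 / 3.460 = 37.9 g/mol

37.9 g/mol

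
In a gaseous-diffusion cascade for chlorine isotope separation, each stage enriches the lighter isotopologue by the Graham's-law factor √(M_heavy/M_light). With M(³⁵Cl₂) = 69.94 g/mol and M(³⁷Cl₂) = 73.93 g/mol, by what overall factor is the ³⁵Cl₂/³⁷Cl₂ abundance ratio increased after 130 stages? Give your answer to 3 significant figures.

36.8

The single-stage factor is √(M_heavy/M_light), so 130 stages give [√(73.93/69.94)]^130 = (73.93/69.94)^(130/2).
= 1.05705^65 = 36.8.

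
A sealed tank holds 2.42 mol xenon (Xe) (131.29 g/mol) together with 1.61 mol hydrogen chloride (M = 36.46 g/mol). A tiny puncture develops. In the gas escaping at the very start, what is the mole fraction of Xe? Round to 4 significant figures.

Rate_i ∝ x_i/√M_i (Graham's law weighted by mole fraction), so the effusate composition follows n_i/√M_i.
x_Xe(eff) = (n_Xe/√M_Xe) / (n_Xe/√M_Xe + n_HCl/√M_HCl)
= (2.42/√131.29) / (2.42/√131.29 + 1.61/√36.46) = 0.2112/(0.2112 + 0.2666) = 0.4420.

0.4420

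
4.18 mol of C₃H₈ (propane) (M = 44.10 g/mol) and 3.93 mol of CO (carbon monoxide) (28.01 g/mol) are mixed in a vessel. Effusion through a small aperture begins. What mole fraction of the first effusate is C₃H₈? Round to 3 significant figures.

Effusion rate of each component ∝ n_i/√M_i (partial pressure × 1/√M).
So x_C₃H₈ in the escaping gas = (n_C₃H₈/√M_C₃H₈) / Σ(n_i/√M_i)
= (4.18/√44.10) / (4.18/√44.10 + 3.93/√28.01) = 0.6294/(0.6294 + 0.7426) = 0.459.

0.459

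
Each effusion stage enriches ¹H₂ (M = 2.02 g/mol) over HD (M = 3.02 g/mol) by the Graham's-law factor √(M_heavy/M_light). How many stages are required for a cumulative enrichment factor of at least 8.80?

11

Single-stage factor α = √(3.02/2.02), so ln α = ½ ln(1.49505) = 0.2011.
Need α^N ≥ 8.80 ⇒ N ≥ ln(8.80) / ln α = 2.175 / 0.2011 = 10.82.
Minimum whole number of stages: N = 11.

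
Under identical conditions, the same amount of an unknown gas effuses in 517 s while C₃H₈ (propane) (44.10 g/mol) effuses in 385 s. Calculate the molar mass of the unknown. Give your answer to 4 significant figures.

Using Graham's law: t_X/t_C₃H₈ = √(M_X/M_C₃H₈).
517/385 = 1.343 = √(M_X/44.10)
M_X = 44.10 × 1.343² = 44.10 × 1.803 = 79.52 g/mol

79.52 g/mol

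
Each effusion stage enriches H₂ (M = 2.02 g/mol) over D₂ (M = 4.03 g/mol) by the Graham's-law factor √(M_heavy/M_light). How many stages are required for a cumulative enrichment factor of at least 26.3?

With α = √(4.03/2.02) per stage, ln α = ½ ln(1.99505) = 0.3453.
Need α^N ≥ 26.3 ⇒ N ≥ ln(26.3) / ln α = 3.270 / 0.3453 = 9.47.
Minimum whole number of stages: N = 10.

10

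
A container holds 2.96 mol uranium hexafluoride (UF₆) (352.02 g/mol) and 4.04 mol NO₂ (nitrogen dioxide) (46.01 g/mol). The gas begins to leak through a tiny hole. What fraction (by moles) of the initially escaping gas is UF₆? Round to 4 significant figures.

Each component's effusion rate ∝ (its partial pressure)·(1/√M) ∝ n_i/√M_i.
x_UF₆(eff) = (n_UF₆/√M_UF₆) / (n_UF₆/√M_UF₆ + n_NO₂/√M_NO₂)
= (2.96/√352.02) / (2.96/√352.02 + 4.04/√46.01) = 0.1578/(0.1578 + 0.5956) = 0.2094.

0.2094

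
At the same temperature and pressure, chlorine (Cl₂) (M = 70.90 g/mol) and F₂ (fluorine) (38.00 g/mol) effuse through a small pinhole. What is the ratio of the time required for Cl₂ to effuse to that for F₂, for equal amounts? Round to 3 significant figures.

Since effusion rate ∝ 1/√M, t_Cl₂/t_F₂ = √(M_Cl₂/M_F₂) = √(70.90/38.00) = √1.866 = 1.37.

1.37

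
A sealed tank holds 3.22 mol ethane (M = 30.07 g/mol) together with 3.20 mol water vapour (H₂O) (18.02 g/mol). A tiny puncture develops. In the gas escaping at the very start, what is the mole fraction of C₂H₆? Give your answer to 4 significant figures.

0.4379

Rate_i ∝ x_i/√M_i (Graham's law weighted by mole fraction), so the effusate composition follows n_i/√M_i.
So x_C₂H₆ in the escaping gas = (n_C₂H₆/√M_C₂H₆) / Σ(n_i/√M_i)
= (3.22/√30.07) / (3.22/√30.07 + 3.20/√18.02) = 0.5872/(0.5872 + 0.7538) = 0.4379.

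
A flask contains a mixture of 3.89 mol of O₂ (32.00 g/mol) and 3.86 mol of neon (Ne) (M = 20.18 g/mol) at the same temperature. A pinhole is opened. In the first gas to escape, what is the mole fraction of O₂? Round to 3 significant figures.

Rate_i ∝ x_i/√M_i (Graham's law weighted by mole fraction), so the effusate composition follows n_i/√M_i.
Mole fraction of O₂ in the effusate = (n_O₂/√M_O₂) / (n_O₂/√M_O₂ + n_Ne/√M_Ne)
= (3.89/√32.00) / (3.89/√32.00 + 3.86/√20.18) = 0.6877/(0.6877 + 0.8593) = 0.445.

0.445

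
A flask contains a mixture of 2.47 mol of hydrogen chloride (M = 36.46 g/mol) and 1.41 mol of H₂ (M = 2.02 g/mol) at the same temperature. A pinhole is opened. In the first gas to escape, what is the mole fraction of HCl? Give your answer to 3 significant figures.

0.292

The effusion rate of species i is ∝ p_i/√M_i ∝ n_i/√M_i.
Mole fraction of HCl in the effusate = (n_HCl/√M_HCl) / (n_HCl/√M_HCl + n_H₂/√M_H₂)
= (2.47/√36.46) / (2.47/√36.46 + 1.41/√2.02) = 0.4091/(0.4091 + 0.9921) = 0.292.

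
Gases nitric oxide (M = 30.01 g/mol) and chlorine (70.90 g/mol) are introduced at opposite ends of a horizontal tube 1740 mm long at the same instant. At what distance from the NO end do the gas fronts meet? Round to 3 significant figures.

Distances travelled in equal time are proportional to diffusion rates, so d_NO/d_Cl₂ = √(M_Cl₂/M_NO) = √(70.90/30.01) = 1.537.
With d_NO + d_Cl₂ = 1740 mm, d_Cl₂ = 1740/(1 + 1.537) = 685.8 mm.
d_NO = 1740 − 685.8 = 1050 mm.

1050 mm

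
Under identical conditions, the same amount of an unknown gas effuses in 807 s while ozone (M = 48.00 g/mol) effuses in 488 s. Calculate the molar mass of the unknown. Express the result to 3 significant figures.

131 g/mol

Using Graham's law: t_X/t_O₃ = √(M_X/M_O₃).
807/488 = 1.654 = √(M_X/48.00)
M_X = 48.00 × 1.654² = 48.00 × 2.735 = 131 g/mol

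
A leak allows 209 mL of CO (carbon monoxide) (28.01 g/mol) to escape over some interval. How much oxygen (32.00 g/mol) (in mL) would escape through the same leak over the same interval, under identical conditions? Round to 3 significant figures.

196 mL

From Graham's law, rate_O₂/rate_CO = √(M_CO/M_O₂) = √(28.01/32.00) = √0.8753 = 0.9356.
So the volume for O₂ is 209 × 0.9356 = 196 mL.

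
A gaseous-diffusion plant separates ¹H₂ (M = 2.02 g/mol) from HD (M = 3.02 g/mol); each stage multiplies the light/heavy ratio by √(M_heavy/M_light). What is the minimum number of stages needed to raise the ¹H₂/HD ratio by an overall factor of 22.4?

16

With α = √(3.02/2.02) per stage, ln α = ½ ln(1.49505) = 0.2011.
Need α^N ≥ 22.4 ⇒ N ≥ ln(22.4) / ln α = 3.109 / 0.2011 = 15.46.
So at least 16 stages are needed.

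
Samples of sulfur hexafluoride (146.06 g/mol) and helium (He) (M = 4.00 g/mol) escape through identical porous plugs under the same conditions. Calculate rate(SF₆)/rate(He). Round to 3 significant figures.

By Graham's law, rate_SF₆/rate_He = √(M_He/M_SF₆) = √(4.00/146.06) = √0.02739 = 0.165.

0.165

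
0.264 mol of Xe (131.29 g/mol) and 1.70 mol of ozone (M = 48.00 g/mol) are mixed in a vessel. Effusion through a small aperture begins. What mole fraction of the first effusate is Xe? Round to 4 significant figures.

0.08584

The effusion rate of species i is ∝ p_i/√M_i ∝ n_i/√M_i.
Mole fraction of Xe in the effusate = (n_Xe/√M_Xe) / (n_Xe/√M_Xe + n_O₃/√M_O₃)
= (0.264/√131.29) / (0.264/√131.29 + 1.70/√48.00) = 0.02304/(0.02304 + 0.2454) = 0.08584.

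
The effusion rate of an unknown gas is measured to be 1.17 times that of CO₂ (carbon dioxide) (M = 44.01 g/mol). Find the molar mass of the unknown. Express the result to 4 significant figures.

32.15 g/mol

Graham's law gives rate_X/rate_CO₂ = √(M_CO₂/M_X).
1.17 = √(44.01/M_X)
M_X = 44.01 / 1.17² = 44.01 / 1.369 = 32.15 g/mol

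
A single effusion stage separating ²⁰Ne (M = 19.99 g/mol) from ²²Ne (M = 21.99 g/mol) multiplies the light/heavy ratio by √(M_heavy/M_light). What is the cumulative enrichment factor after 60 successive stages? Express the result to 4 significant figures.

17.47

Each stage multiplies the ratio by α = √(21.99/19.99), so after 60 stages the overall factor is α^60 = (21.99/19.99)^(60/2).
= 1.10005^30 = 17.47.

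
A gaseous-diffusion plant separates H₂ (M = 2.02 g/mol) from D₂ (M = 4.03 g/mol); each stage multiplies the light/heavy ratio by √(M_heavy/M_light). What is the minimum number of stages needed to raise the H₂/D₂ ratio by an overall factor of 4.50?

Per stage α = (4.03/2.02)^(1/2) = 1.99505^0.5, giving ln α = 0.3453.
Need α^N ≥ 4.50 ⇒ N ≥ ln(4.50) / ln α = 1.504 / 0.3453 = 4.36.
Minimum whole number of stages: N = 5.

5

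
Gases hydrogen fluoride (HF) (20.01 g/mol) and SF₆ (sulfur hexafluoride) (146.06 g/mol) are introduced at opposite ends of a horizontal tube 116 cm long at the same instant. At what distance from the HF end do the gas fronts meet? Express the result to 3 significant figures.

84.7 cm

In equal time, each gas travels a distance ∝ its rate ∝ 1/√M, so d_HF/d_SF₆ = √(M_SF₆/M_HF) = √(146.06/20.01) = 2.702.
With d_HF + d_SF₆ = 116 cm, d_SF₆ = 116/(1 + 2.702) = 31.34 cm.
d_HF = 116 − 31.34 = 84.7 cm.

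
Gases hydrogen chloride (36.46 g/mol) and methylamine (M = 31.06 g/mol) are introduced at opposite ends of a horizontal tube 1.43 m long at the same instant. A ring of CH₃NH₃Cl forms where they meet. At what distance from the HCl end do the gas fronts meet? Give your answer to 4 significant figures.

Distances travelled in equal time are proportional to diffusion rates, so d_HCl/d_CH₃NH₂ = √(M_CH₃NH₂/M_HCl) = √(31.06/36.46) = 0.9230.
With d_HCl + d_CH₃NH₂ = 1.43 m, d_CH₃NH₂ = 1.43/(1 + 0.9230) = 0.7436 m.
d_HCl = 1.43 − 0.7436 = 0.6864 m.

0.6864 m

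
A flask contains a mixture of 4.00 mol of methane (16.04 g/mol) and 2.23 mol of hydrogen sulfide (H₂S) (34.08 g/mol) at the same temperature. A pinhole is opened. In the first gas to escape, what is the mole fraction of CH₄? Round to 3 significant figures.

0.723

Rate_i ∝ x_i/√M_i (Graham's law weighted by mole fraction), so the effusate composition follows n_i/√M_i.
Mole fraction of CH₄ in the effusate = (n_CH₄/√M_CH₄) / (n_CH₄/√M_CH₄ + n_H₂S/√M_H₂S)
= (4.00/√16.04) / (4.00/√16.04 + 2.23/√34.08) = 0.9988/(0.9988 + 0.3820) = 0.723.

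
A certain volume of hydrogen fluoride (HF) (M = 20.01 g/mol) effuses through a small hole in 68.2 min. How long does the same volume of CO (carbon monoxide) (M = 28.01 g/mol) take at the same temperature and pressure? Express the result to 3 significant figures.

80.7 min

Since effusion rate ∝ 1/√M, t_CO/t_HF = √(M_CO/M_HF) = √(28.01/20.01) = √1.400 = 1.183.
So the time for CO is 68.2 × 1.183 = 80.7 min.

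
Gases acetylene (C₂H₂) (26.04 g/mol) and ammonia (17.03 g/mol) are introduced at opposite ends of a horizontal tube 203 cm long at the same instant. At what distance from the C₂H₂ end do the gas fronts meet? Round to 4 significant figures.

90.76 cm

Graham's law gives d_C₂H₂/d_NH₃ = rate_C₂H₂/rate_NH₃ = √(M_NH₃/M_C₂H₂) = √(17.03/26.04) = 0.8087.
With d_C₂H₂ + d_NH₃ = 203 cm, d_NH₃ = 203/(1 + 0.8087) = 112.2 cm.
d_C₂H₂ = 203 − 112.2 = 90.76 cm.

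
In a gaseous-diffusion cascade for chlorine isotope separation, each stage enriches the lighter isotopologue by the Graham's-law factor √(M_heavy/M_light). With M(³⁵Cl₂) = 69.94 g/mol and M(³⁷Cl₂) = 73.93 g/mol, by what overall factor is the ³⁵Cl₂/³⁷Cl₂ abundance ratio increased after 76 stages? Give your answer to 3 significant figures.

Overall factor = α^76 with α = √(73.93/69.94), i.e. (73.93/69.94)^(76/2).
= 1.05705^38 = 8.23.

8.23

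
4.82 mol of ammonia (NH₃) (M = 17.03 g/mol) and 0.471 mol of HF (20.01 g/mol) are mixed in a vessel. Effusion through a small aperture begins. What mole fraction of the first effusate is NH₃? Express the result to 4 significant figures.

The effusion rate of species i is ∝ p_i/√M_i ∝ n_i/√M_i.
So x_NH₃ in the escaping gas = (n_NH₃/√M_NH₃) / Σ(n_i/√M_i)
= (4.82/√17.03) / (4.82/√17.03 + 0.471/√20.01) = 1.168/(1.168 + 0.1053) = 0.9173.

0.9173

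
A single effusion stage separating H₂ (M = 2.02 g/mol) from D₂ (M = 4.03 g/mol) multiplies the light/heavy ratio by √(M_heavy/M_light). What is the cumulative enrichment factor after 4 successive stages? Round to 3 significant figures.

The single-stage factor is √(M_heavy/M_light), so 4 stages give [√(4.03/2.02)]^4 = (4.03/2.02)^(4/2).
= 1.99505^2 = 3.98.

3.98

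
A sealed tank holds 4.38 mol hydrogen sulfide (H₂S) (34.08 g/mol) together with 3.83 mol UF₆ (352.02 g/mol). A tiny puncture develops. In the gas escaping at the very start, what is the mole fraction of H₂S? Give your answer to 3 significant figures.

0.786

Each component's effusion rate ∝ (its partial pressure)·(1/√M) ∝ n_i/√M_i.
x_H₂S(eff) = (n_H₂S/√M_H₂S) / (n_H₂S/√M_H₂S + n_UF₆/√M_UF₆)
= (4.38/√34.08) / (4.38/√34.08 + 3.83/√352.02) = 0.7503/(0.7503 + 0.2041) = 0.786.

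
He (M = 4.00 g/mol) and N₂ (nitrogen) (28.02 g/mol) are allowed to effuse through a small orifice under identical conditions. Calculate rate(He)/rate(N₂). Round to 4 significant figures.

2.647

By Graham's law, rate_He/rate_N₂ = √(M_N₂/M_He) = √(28.02/4.00) = √7.005 = 2.647.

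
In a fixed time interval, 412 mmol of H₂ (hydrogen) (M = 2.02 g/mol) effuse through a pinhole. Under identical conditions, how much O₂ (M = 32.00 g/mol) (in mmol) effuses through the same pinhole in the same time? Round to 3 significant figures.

104 mmol

Graham's law gives rate_O₂/rate_H₂ = √(M_H₂/M_O₂) = √(2.02/32.00) = √0.06313 = 0.2512.
So the amount for O₂ is 412 × 0.2512 = 104 mmol.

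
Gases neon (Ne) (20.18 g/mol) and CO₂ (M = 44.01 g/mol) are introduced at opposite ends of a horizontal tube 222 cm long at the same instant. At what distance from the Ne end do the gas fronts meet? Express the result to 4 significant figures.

132.4 cm

In equal time, each gas travels a distance ∝ its rate ∝ 1/√M, so d_Ne/d_CO₂ = √(M_CO₂/M_Ne) = √(44.01/20.18) = 1.477.
With d_Ne + d_CO₂ = 222 cm, d_CO₂ = 222/(1 + 1.477) = 89.63 cm.
d_Ne = 222 − 89.63 = 132.4 cm.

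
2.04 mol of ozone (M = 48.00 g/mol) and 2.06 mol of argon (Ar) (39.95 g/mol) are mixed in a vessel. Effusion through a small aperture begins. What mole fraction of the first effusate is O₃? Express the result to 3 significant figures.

The effusion rate of species i is ∝ p_i/√M_i ∝ n_i/√M_i.
x_O₃(eff) = (n_O₃/√M_O₃) / (n_O₃/√M_O₃ + n_Ar/√M_Ar)
= (2.04/√48.00) / (2.04/√48.00 + 2.06/√39.95) = 0.2944/(0.2944 + 0.3259) = 0.475.

0.475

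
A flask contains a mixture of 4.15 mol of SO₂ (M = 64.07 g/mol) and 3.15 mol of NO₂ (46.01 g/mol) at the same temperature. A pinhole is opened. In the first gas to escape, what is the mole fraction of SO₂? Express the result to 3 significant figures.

0.528

The effusion rate of species i is ∝ p_i/√M_i ∝ n_i/√M_i.
x_SO₂(eff) = (n_SO₂/√M_SO₂) / (n_SO₂/√M_SO₂ + n_NO₂/√M_NO₂)
= (4.15/√64.07) / (4.15/√64.07 + 3.15/√46.01) = 0.5185/(0.5185 + 0.4644) = 0.528.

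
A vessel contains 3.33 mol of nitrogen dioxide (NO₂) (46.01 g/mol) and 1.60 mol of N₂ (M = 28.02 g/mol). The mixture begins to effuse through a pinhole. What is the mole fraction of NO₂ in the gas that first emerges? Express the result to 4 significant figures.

Each component's effusion rate ∝ (its partial pressure)·(1/√M) ∝ n_i/√M_i.
x_NO₂(eff) = (n_NO₂/√M_NO₂) / (n_NO₂/√M_NO₂ + n_N₂/√M_N₂)
= (3.33/√46.01) / (3.33/√46.01 + 1.60/√28.02) = 0.4909/(0.4909 + 0.3023) = 0.6189.

0.6189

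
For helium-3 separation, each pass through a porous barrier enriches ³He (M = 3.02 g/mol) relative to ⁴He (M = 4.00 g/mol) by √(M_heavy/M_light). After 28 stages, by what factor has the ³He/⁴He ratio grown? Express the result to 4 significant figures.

51.14

The single-stage factor is √(M_heavy/M_light), so 28 stages give [√(4.00/3.02)]^28 = (4.00/3.02)^(28/2).
= 1.32450^14 = 51.14.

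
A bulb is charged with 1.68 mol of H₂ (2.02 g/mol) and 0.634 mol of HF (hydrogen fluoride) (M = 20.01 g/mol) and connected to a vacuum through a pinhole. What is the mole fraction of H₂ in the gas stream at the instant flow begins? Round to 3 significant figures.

0.893

Rate_i ∝ x_i/√M_i (Graham's law weighted by mole fraction), so the effusate composition follows n_i/√M_i.
x_H₂(eff) = (n_H₂/√M_H₂) / (n_H₂/√M_H₂ + n_HF/√M_HF)
= (1.68/√2.02) / (1.68/√2.02 + 0.634/√20.01) = 1.182/(1.182 + 0.1417) = 0.893.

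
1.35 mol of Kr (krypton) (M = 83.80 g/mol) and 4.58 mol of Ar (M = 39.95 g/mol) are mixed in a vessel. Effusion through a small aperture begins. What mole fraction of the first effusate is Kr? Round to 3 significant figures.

Rate_i ∝ x_i/√M_i (Graham's law weighted by mole fraction), so the effusate composition follows n_i/√M_i.
x_Kr(eff) = (n_Kr/√M_Kr) / (n_Kr/√M_Kr + n_Ar/√M_Ar)
= (1.35/√83.80) / (1.35/√83.80 + 4.58/√39.95) = 0.1475/(0.1475 + 0.7246) = 0.169.

0.169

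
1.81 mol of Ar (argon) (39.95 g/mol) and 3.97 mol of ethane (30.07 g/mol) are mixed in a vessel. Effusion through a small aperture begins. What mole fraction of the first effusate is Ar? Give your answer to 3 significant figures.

0.283

Rate_i ∝ x_i/√M_i (Graham's law weighted by mole fraction), so the effusate composition follows n_i/√M_i.
So x_Ar in the escaping gas = (n_Ar/√M_Ar) / Σ(n_i/√M_i)
= (1.81/√39.95) / (1.81/√39.95 + 3.97/√30.07) = 0.2864/(0.2864 + 0.7240) = 0.283.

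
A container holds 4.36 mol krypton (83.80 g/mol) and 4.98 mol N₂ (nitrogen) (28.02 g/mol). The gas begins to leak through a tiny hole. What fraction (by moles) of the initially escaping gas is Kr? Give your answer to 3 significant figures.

The effusion rate of species i is ∝ p_i/√M_i ∝ n_i/√M_i.
x_Kr(eff) = (n_Kr/√M_Kr) / (n_Kr/√M_Kr + n_N₂/√M_N₂)
= (4.36/√83.80) / (4.36/√83.80 + 4.98/√28.02) = 0.4763/(0.4763 + 0.9408) = 0.336.

0.336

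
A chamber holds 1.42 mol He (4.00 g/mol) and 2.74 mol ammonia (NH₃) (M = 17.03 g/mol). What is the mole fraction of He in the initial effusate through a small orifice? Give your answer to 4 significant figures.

0.5168

Effusion rate of each component ∝ n_i/√M_i (partial pressure × 1/√M).
So x_He in the escaping gas = (n_He/√M_He) / Σ(n_i/√M_i)
= (1.42/√4.00) / (1.42/√4.00 + 2.74/√17.03) = 0.7100/(0.7100 + 0.6640) = 0.5168.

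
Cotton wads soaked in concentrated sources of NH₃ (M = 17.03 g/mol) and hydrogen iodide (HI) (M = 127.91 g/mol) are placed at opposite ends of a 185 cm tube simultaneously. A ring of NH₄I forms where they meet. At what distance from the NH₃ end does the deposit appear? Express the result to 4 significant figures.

In equal time, each gas travels a distance ∝ its rate ∝ 1/√M, so d_NH₃/d_HI = √(M_HI/M_NH₃) = √(127.91/17.03) = 2.741.
With d_NH₃ + d_HI = 185 cm, d_HI = 185/(1 + 2.741) = 49.46 cm.
d_NH₃ = 185 − 49.46 = 135.5 cm.

135.5 cm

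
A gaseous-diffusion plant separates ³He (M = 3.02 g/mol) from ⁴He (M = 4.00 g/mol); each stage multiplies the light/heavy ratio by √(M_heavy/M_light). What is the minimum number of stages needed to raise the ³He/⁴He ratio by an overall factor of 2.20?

6

Per stage α = (4.00/3.02)^(1/2) = 1.32450^0.5, giving ln α = 0.1405.
Need α^N ≥ 2.20 ⇒ N ≥ ln(2.20) / ln α = 0.7885 / 0.1405 = 5.61.
Rounding up, N = 6 stages.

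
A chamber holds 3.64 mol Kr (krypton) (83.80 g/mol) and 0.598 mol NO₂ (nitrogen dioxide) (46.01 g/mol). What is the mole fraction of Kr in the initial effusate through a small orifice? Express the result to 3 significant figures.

0.819

Rate_i ∝ x_i/√M_i (Graham's law weighted by mole fraction), so the effusate composition follows n_i/√M_i.
So x_Kr in the escaping gas = (n_Kr/√M_Kr) / Σ(n_i/√M_i)
= (3.64/√83.80) / (3.64/√83.80 + 0.598/√46.01) = 0.3976/(0.3976 + 0.08816) = 0.819.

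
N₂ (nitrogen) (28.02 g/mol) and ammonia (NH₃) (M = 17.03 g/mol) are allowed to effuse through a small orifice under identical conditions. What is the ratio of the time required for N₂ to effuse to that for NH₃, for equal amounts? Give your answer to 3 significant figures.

1.28

Graham's law gives t_N₂/t_NH₃ = √(M_N₂/M_NH₃) = √(28.02/17.03) = √1.645 = 1.28.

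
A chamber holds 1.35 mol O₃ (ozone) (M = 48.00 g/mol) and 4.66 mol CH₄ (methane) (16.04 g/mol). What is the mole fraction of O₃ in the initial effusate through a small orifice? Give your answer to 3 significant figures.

Each component's effusion rate ∝ (its partial pressure)·(1/√M) ∝ n_i/√M_i.
x_O₃(eff) = (n_O₃/√M_O₃) / (n_O₃/√M_O₃ + n_CH₄/√M_CH₄)
= (1.35/√48.00) / (1.35/√48.00 + 4.66/√16.04) = 0.1949/(0.1949 + 1.164) = 0.143.

0.143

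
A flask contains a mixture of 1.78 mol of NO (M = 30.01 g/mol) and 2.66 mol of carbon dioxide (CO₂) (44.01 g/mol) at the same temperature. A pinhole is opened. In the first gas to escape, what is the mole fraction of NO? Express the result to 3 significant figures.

0.448

The effusion rate of species i is ∝ p_i/√M_i ∝ n_i/√M_i.
Mole fraction of NO in the effusate = (n_NO/√M_NO) / (n_NO/√M_NO + n_CO₂/√M_CO₂)
= (1.78/√30.01) / (1.78/√30.01 + 2.66/√44.01) = 0.3249/(0.3249 + 0.4010) = 0.448.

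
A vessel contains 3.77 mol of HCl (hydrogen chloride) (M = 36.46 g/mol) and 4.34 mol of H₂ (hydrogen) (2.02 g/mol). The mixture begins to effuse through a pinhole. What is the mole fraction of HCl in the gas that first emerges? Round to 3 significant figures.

Rate_i ∝ x_i/√M_i (Graham's law weighted by mole fraction), so the effusate composition follows n_i/√M_i.
So x_HCl in the escaping gas = (n_HCl/√M_HCl) / Σ(n_i/√M_i)
= (3.77/√36.46) / (3.77/√36.46 + 4.34/√2.02) = 0.6244/(0.6244 + 3.054) = 0.170.

0.170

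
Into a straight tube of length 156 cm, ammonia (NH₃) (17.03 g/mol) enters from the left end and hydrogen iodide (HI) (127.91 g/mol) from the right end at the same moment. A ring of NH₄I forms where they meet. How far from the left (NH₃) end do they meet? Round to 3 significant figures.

In equal time, each gas travels a distance ∝ its rate ∝ 1/√M, so d_NH₃/d_HI = √(M_HI/M_NH₃) = √(127.91/17.03) = 2.741.
With d_NH₃ + d_HI = 156 cm, d_HI = 156/(1 + 2.741) = 41.70 cm.
d_NH₃ = 156 − 41.70 = 114 cm.

114 cm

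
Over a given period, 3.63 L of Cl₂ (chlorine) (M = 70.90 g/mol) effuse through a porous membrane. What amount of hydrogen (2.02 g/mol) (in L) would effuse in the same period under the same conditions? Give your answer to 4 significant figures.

By Graham's law, rate_H₂/rate_Cl₂ = √(M_Cl₂/M_H₂) = √(70.90/2.02) = √35.10 = 5.924.
So the volume for H₂ is 3.63 × 5.924 = 21.51 L.

21.51 L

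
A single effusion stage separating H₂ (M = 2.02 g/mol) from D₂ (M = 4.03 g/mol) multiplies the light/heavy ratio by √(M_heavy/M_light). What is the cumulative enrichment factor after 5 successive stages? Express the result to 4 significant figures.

The single-stage factor is √(M_heavy/M_light), so 5 stages give [√(4.03/2.02)]^5 = (4.03/2.02)^(5/2).
= 1.99505^(5/2) = 5.622.

5.622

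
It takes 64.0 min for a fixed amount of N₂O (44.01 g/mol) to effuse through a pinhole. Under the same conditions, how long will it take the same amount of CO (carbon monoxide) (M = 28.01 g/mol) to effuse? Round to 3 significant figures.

51.1 min

Using Graham's law: t_CO/t_N₂O = √(M_CO/M_N₂O) = √(28.01/44.01) = √0.6364 = 0.7978.
So the time for CO is 64.0 × 0.7978 = 51.1 min.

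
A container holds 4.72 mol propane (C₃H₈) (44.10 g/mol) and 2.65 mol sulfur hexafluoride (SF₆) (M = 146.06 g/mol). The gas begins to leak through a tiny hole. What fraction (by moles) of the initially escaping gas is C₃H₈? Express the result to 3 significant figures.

0.764

Effusion rate of each component ∝ n_i/√M_i (partial pressure × 1/√M).
So x_C₃H₈ in the escaping gas = (n_C₃H₈/√M_C₃H₈) / Σ(n_i/√M_i)
= (4.72/√44.10) / (4.72/√44.10 + 2.65/√146.06) = 0.7108/(0.7108 + 0.2193) = 0.764.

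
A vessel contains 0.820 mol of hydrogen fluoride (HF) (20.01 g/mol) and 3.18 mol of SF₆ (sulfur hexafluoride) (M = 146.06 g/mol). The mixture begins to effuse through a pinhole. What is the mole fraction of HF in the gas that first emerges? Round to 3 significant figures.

0.411

Each component's effusion rate ∝ (its partial pressure)·(1/√M) ∝ n_i/√M_i.
Mole fraction of HF in the effusate = (n_HF/√M_HF) / (n_HF/√M_HF + n_SF₆/√M_SF₆)
= (0.820/√20.01) / (0.820/√20.01 + 3.18/√146.06) = 0.1833/(0.1833 + 0.2631) = 0.411.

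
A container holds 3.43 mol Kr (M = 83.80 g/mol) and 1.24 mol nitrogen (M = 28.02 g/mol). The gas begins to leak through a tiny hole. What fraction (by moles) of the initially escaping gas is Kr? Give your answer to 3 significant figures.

Rate_i ∝ x_i/√M_i (Graham's law weighted by mole fraction), so the effusate composition follows n_i/√M_i.
So x_Kr in the escaping gas = (n_Kr/√M_Kr) / Σ(n_i/√M_i)
= (3.43/√83.80) / (3.43/√83.80 + 1.24/√28.02) = 0.3747/(0.3747 + 0.2343) = 0.615.

0.615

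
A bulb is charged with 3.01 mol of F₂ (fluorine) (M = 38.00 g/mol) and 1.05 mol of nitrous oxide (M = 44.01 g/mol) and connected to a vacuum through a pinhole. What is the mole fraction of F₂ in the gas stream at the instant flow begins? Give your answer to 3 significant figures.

Rate_i ∝ x_i/√M_i (Graham's law weighted by mole fraction), so the effusate composition follows n_i/√M_i.
So x_F₂ in the escaping gas = (n_F₂/√M_F₂) / Σ(n_i/√M_i)
= (3.01/√38.00) / (3.01/√38.00 + 1.05/√44.01) = 0.4883/(0.4883 + 0.1583) = 0.755.

0.755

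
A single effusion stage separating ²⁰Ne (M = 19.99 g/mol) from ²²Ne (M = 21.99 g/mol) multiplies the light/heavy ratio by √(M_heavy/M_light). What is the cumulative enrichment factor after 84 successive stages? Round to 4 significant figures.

54.87

Each stage multiplies the ratio by α = √(21.99/19.99), so after 84 stages the overall factor is α^84 = (21.99/19.99)^(84/2).
= 1.10005^42 = 54.87.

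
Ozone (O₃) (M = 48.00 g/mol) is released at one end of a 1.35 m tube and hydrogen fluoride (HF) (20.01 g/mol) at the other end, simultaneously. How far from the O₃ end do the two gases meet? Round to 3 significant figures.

Distances travelled in equal time are proportional to diffusion rates, so d_O₃/d_HF = √(M_HF/M_O₃) = √(20.01/48.00) = 0.6457.
With d_O₃ + d_HF = 1.35 m, d_HF = 1.35/(1 + 0.6457) = 0.8203 m.
d_O₃ = 1.35 − 0.8203 = 0.530 m.

0.530 m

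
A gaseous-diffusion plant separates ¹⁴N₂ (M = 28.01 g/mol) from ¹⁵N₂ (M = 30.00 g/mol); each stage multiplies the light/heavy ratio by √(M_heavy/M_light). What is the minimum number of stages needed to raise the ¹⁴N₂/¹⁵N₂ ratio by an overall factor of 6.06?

Single-stage factor α = √(30.00/28.01), so ln α = ½ ln(1.07105) = 0.03432.
Need α^N ≥ 6.06 ⇒ N ≥ ln(6.06) / ln α = 1.802 / 0.03432 = 52.50.
Minimum whole number of stages: N = 53.

53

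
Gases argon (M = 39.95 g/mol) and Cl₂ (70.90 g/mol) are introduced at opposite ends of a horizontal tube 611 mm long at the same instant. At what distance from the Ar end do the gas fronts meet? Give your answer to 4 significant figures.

The fronts meet when d_Ar + d_Cl₂ = L with d_Ar/d_Cl₂ = √(M_Cl₂/M_Ar) (Graham's law). Here √(M_Cl₂/M_Ar) = √(70.90/39.95) = 1.332.
With d_Ar + d_Cl₂ = 611 mm, d_Cl₂ = 611/(1 + 1.332) = 262.0 mm.
d_Ar = 611 − 262.0 = 349.0 mm.

349.0 mm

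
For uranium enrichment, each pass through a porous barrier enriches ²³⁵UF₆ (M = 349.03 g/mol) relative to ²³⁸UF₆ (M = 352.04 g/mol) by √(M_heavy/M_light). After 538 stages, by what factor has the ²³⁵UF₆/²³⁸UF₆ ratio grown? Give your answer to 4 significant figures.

10.07

Each stage multiplies the ratio by α = √(352.04/349.03), so after 538 stages the overall factor is α^538 = (352.04/349.03)^(538/2).
= 1.00862^269 = 10.07.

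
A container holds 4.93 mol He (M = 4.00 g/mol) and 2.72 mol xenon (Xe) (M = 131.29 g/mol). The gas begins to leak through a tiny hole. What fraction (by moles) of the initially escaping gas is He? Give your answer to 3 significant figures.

0.912

Each component's effusion rate ∝ (its partial pressure)·(1/√M) ∝ n_i/√M_i.
So x_He in the escaping gas = (n_He/√M_He) / Σ(n_i/√M_i)
= (4.93/√4.00) / (4.93/√4.00 + 2.72/√131.29) = 2.465/(2.465 + 0.2374) = 0.912.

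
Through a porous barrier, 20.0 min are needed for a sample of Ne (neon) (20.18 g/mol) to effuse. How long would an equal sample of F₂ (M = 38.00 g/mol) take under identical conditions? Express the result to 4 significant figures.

27.44 min

Graham's law gives t_F₂/t_Ne = √(M_F₂/M_Ne) = √(38.00/20.18) = √1.883 = 1.372.
So the time for F₂ is 20.0 × 1.372 = 27.44 min.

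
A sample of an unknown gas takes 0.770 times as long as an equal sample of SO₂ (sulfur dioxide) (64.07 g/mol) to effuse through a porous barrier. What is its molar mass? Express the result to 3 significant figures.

38.0 g/mol

Graham's law gives t_X/t_SO₂ = √(M_X/M_SO₂).
0.770 = √(M_X/64.07)
M_X = 64.07 × 0.770² = 64.07 × 0.5929 = 38.0 g/mol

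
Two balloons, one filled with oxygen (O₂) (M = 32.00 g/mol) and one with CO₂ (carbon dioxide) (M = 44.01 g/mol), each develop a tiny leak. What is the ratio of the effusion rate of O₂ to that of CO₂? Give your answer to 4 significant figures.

By Graham's law, rate_O₂/rate_CO₂ = √(M_CO₂/M_O₂) = √(44.01/32.00) = √1.375 = 1.173.

1.173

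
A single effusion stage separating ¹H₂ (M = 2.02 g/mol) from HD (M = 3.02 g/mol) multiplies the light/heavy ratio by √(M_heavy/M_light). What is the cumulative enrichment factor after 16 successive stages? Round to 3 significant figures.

25.0

Overall factor = α^16 with α = √(3.02/2.02), i.e. (3.02/2.02)^(16/2).
= 1.49505^8 = 25.0.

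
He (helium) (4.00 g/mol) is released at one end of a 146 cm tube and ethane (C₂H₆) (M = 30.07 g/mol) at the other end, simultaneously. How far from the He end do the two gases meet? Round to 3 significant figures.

Distances travelled in equal time are proportional to diffusion rates, so d_He/d_C₂H₆ = √(M_C₂H₆/M_He) = √(30.07/4.00) = 2.742.
With d_He + d_C₂H₆ = 146 cm, d_C₂H₆ = 146/(1 + 2.742) = 39.02 cm.
d_He = 146 − 39.02 = 107 cm.

107 cm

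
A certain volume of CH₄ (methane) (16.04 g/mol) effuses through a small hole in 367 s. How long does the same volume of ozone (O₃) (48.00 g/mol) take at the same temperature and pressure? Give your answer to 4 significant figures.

Since effusion rate ∝ 1/√M, t_O₃/t_CH₄ = √(M_O₃/M_CH₄) = √(48.00/16.04) = √2.993 = 1.730.
So the time for O₃ is 367 × 1.730 = 634.9 s.

634.9 s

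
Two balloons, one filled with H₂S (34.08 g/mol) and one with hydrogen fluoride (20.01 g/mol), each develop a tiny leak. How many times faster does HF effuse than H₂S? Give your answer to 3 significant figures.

1.31

By Graham's law, rate_HF/rate_H₂S = √(M_H₂S/M_HF) = √(34.08/20.01) = √1.703 = 1.31.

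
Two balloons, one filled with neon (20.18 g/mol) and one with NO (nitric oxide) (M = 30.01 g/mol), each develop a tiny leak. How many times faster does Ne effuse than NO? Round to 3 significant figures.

Graham's law gives rate_Ne/rate_NO = √(M_NO/M_Ne) = √(30.01/20.18) = √1.487 = 1.22.

1.22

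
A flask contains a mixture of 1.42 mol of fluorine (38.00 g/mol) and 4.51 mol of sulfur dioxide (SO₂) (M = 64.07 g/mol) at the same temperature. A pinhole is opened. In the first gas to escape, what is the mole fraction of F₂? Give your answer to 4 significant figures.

0.2902

Rate_i ∝ x_i/√M_i (Graham's law weighted by mole fraction), so the effusate composition follows n_i/√M_i.
x_F₂(eff) = (n_F₂/√M_F₂) / (n_F₂/√M_F₂ + n_SO₂/√M_SO₂)
= (1.42/√38.00) / (1.42/√38.00 + 4.51/√64.07) = 0.2304/(0.2304 + 0.5634) = 0.2902.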